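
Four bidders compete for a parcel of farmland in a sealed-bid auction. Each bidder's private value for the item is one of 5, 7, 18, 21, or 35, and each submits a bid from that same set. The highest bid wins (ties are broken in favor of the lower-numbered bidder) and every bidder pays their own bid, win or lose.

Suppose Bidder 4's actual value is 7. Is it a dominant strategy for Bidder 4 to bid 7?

Consider the case where Bidder 1 bids 5, Bidder 2 bids 5 and Bidder 3 bids 7.
Truthful bid 7: loses but pays 7, utility -7.
Bid 5 instead: loses but pays 5, utility -5.
Since -5 > -7, bidding 5 is strictly better here, so truthful bidding is not dominant.

No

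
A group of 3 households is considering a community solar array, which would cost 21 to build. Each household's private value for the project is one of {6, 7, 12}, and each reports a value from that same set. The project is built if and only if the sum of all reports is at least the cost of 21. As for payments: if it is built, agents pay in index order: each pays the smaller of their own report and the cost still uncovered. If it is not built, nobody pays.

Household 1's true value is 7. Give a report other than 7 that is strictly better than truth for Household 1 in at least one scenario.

6

Suppose Household 2 reports 6 and Household 3 reports 12.
Report 7: project built, pays 7, utility 7 - 7 = 0.
Report 6: project built, pays 6, utility 7 - 6 = 1.
So reporting 6 beats truth here (1 > 0).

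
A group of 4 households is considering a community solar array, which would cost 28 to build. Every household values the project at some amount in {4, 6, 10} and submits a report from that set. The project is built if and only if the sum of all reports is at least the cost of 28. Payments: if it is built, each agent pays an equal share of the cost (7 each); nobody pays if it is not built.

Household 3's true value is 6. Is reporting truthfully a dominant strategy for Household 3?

No

Consider the case where Household 1 reports 6, Household 2 reports 6 and Household 4 reports 10.
Truthful report 6: project built, pays 7, utility 6 - 7 = -1.
Report 4 instead: project not built, utility 0.
Since 0 > -1, reporting 4 is strictly better here, so truthful reporting is not dominant.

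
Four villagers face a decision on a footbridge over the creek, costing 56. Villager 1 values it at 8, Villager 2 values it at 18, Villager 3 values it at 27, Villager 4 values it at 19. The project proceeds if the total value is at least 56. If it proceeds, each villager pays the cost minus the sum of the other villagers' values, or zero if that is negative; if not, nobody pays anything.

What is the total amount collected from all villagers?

Total value 72 ≥ cost 56, so it is built.
Villager 1: others sum to 64; max(0, 56 - 64) = 0.
Villager 2: others sum to 54; max(0, 56 - 54) = 2.
Villager 3: others sum to 45; max(0, 56 - 45) = 11.
Villager 4: others sum to 53; max(0, 56 - 53) = 3.
Total collected = 0 + 2 + 11 + 3 = 16.

16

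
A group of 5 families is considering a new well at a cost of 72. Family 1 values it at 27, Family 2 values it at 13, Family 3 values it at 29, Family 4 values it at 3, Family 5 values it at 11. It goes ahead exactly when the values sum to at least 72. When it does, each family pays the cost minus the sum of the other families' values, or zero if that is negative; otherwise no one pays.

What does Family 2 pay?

Total value 83 ≥ cost 72, so the project is built.
The other families' values sum to 70.
Cost minus that sum is 72 - 70 = 2.

2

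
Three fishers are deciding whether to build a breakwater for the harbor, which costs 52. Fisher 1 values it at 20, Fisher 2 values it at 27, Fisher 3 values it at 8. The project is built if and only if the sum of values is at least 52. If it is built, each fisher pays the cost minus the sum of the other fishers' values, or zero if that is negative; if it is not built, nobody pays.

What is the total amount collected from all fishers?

Total value 55 ≥ cost 52, so it is built.
Fisher 1: others sum to 35; max(0, 52 - 35) = 17.
Fisher 2: others sum to 28; max(0, 52 - 28) = 24.
Fisher 3: others sum to 47; max(0, 52 - 47) = 5.
Total collected = 17 + 24 + 5 = 46.

46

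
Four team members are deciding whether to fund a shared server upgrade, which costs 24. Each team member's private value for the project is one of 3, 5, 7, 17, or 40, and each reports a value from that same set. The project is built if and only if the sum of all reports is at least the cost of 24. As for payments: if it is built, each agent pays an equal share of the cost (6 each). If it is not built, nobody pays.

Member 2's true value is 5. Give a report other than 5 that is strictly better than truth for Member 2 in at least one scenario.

3

Suppose Member 1 reports 5, Member 3 reports 7 and Member 4 reports 7.
Report 5: project built, pays 6, utility 5 - 6 = -1.
Report 3: project not built, utility 0.
So reporting 3 beats truth here (0 > -1).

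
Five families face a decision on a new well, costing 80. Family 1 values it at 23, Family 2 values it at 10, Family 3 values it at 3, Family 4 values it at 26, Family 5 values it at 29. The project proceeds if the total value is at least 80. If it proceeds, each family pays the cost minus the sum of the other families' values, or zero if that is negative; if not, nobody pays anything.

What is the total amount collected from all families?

Total value 91 ≥ cost 80, so it is built.
Family 1: others sum to 68; max(0, 80 - 68) = 12.
Family 2: others sum to 81; max(0, 80 - 81) = 0.
Family 3: others sum to 88; max(0, 80 - 88) = 0.
Family 4: others sum to 65; max(0, 80 - 65) = 15.
Family 5: others sum to 62; max(0, 80 - 62) = 18.
Total collected = 12 + 0 + 0 + 15 + 18 = 45.

45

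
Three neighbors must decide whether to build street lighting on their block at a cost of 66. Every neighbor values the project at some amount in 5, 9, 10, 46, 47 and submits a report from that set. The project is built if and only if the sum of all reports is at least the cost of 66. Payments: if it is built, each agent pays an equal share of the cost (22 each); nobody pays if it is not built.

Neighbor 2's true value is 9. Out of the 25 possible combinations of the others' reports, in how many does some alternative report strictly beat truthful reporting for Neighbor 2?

2

Others report (10, 47): truth gives -13; report 5 gives 0 > -13. Violating.
Others report (47, 10): truth gives -13; report 5 gives 0 > -13. Violating.
Others report (5, 5): truth gives 0; no alternative beats it.
Others report (5, 9): truth gives 0; no alternative beats it.
(Checking all 25 profiles: 2 have a profitable deviation, 23 do not.)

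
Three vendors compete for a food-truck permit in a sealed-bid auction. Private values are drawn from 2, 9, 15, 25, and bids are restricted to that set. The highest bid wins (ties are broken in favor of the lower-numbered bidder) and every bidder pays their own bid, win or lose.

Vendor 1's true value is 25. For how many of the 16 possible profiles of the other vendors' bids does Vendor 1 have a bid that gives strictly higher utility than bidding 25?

9

Others bid (2, 2): truth gives 0; bid 2 gives 23 > 0. Violating.
Others bid (2, 9): truth gives 0; bid 9 gives 16 > 0. Violating.
Others bid (2, 15): truth gives 0; bid 15 gives 10 > 0. Violating.
Others bid (9, 2): truth gives 0; bid 9 gives 16 > 0. Violating.
Others bid (2, 25): truth gives 0; no alternative beats it.
Others bid (9, 25): truth gives 0; no alternative beats it.
(Checking all 16 profiles: 9 have a profitable deviation, 7 do not.)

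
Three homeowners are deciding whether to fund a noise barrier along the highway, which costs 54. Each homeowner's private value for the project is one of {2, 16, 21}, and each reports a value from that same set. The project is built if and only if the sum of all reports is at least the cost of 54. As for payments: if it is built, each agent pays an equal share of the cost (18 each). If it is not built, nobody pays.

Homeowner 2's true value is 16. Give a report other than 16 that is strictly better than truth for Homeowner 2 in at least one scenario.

Suppose Homeowner 1 reports 21 and Homeowner 3 reports 21.
Report 16: project built, pays 18, utility 16 - 18 = -2.
Report 2: project not built, utility 0.
So reporting 2 beats truth here (0 > -2).

2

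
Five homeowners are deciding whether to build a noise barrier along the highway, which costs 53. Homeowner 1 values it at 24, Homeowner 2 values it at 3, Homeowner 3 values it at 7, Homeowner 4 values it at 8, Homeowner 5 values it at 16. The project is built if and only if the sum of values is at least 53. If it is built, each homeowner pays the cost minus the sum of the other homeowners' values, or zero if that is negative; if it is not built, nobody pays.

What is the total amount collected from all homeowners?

Total value 58 ≥ cost 53, so it is built.
Homeowner 1: others sum to 34; max(0, 53 - 34) = 19.
Homeowner 2: others sum to 55; max(0, 53 - 55) = 0.
Homeowner 3: others sum to 51; max(0, 53 - 51) = 2.
Homeowner 4: others sum to 50; max(0, 53 - 50) = 3.
Homeowner 5: others sum to 42; max(0, 53 - 42) = 11.
Total collected = 19 + 0 + 2 + 3 + 11 = 35.

35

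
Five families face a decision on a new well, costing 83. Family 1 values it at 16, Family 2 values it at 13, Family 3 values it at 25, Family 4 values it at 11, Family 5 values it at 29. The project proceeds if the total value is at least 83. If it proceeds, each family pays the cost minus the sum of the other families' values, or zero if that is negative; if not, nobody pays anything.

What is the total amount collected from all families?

Total value 94 ≥ cost 83, so it is built.
Family 1: others sum to 78; max(0, 83 - 78) = 5.
Family 2: others sum to 81; max(0, 83 - 81) = 2.
Family 3: others sum to 69; max(0, 83 - 69) = 14.
Family 4: others sum to 83; max(0, 83 - 83) = 0.
Family 5: others sum to 65; max(0, 83 - 65) = 18.
Total collected = 5 + 2 + 14 + 0 + 18 = 39.

39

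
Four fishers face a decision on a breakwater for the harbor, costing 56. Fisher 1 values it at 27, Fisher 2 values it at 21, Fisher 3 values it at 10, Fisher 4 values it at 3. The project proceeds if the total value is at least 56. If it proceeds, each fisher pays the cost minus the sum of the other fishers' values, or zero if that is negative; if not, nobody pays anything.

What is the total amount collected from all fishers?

43

Total value 61 ≥ cost 56, so it is built.
Fisher 1: others sum to 34; max(0, 56 - 34) = 22.
Fisher 2: others sum to 40; max(0, 56 - 40) = 16.
Fisher 3: others sum to 51; max(0, 56 - 51) = 5.
Fisher 4: others sum to 58; max(0, 56 - 58) = 0.
Total collected = 22 + 16 + 5 + 0 = 43.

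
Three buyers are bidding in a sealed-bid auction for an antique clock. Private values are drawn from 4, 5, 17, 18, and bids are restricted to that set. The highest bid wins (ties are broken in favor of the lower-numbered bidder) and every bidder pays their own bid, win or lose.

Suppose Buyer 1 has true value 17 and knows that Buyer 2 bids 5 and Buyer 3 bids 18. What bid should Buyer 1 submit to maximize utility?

18

Bid 4: loses but pays 4, utility -4.
Bid 5: loses but pays 5, utility -5.
Bid 17: loses but pays 17, utility -17.
Bid 18: wins, pays 18, utility 17 - 18 = -1.
The best choice is 18 with utility -1.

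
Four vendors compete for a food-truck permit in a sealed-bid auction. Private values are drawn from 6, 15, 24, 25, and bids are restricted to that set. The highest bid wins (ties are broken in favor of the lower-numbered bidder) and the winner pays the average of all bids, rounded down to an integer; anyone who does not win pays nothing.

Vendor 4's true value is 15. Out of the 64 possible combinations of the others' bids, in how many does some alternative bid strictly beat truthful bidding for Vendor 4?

Others bid (6, 6, 15): truth gives 0; bid 24 gives 3 > 0. Violating.
Others bid (6, 15, 6): truth gives 0; bid 24 gives 3 > 0. Violating.
Others bid (15, 6, 6): truth gives 0; bid 24 gives 3 > 0. Violating.
Others bid (6, 6, 6): truth gives 7; no alternative beats it.
Others bid (6, 6, 24): truth gives 0; no alternative beats it.
(Checking all 64 profiles: 3 have a profitable deviation, 61 do not.)

3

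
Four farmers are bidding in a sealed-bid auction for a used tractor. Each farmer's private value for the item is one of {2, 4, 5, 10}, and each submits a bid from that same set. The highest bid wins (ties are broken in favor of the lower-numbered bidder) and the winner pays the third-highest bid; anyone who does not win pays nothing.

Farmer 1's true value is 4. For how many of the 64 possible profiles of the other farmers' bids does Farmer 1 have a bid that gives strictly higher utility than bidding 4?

6

Others bid (2, 2, 5): truth gives 0; bid 5 gives 2 > 0. Violating.
Others bid (2, 2, 10): truth gives 0; bid 10 gives 2 > 0. Violating.
Others bid (2, 5, 2): truth gives 0; bid 5 gives 2 > 0. Violating.
Others bid (2, 10, 2): truth gives 0; bid 10 gives 2 > 0. Violating.
Others bid (2, 2, 2): truth gives 2; no alternative beats it.
Others bid (2, 2, 4): truth gives 2; no alternative beats it.
(Checking all 64 profiles: 6 have a profitable deviation, 58 do not.)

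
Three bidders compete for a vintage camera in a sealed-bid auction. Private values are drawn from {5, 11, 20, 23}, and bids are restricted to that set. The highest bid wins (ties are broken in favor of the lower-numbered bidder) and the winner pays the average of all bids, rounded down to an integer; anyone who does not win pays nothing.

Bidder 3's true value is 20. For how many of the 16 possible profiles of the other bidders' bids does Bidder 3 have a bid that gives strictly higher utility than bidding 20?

5

Others bid (5, 5): truth gives 10; bid 11 gives 13 > 10. Violating.
Others bid (5, 20): truth gives 0; bid 23 gives 4 > 0. Violating.
Others bid (11, 20): truth gives 0; bid 23 gives 2 > 0. Violating.
Others bid (20, 5): truth gives 0; bid 23 gives 4 > 0. Violating.
Others bid (5, 11): truth gives 8; no alternative beats it.
Others bid (5, 23): truth gives 0; no alternative beats it.
(Checking all 16 profiles: 5 have a profitable deviation, 11 do not.)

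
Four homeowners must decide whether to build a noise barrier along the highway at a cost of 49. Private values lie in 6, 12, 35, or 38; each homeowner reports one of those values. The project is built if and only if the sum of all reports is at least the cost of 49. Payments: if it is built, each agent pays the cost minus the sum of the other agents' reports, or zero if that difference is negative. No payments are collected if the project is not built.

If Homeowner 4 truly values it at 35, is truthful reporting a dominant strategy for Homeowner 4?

Yes

Check each profile of the others' reports and compare truth against every alternative report.
Others report (6, 6, 38): truth gives 35, best alternative gives 35.
Others report (6, 12, 35): truth gives 35, best alternative gives 35.
Others report (6, 12, 38): truth gives 35, best alternative gives 35.
Others report (6, 35, 12): truth gives 35, best alternative gives 35.
Others report (6, 35, 35): truth gives 35, best alternative gives 35.
Others report (6, 35, 38): truth gives 35, best alternative gives 35.
(Remaining 58 profiles checked similarly; truth is weakly best in each.)
In every case the truthful report is at least as good as any alternative, so it is a dominant strategy.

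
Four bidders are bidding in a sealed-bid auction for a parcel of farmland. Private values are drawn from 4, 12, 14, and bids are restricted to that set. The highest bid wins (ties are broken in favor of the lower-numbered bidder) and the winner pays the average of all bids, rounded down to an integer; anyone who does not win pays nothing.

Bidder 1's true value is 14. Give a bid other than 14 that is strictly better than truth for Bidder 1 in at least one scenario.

4

Suppose Bidder 2 bids 4, Bidder 3 bids 4 and Bidder 4 bids 4.
Bid 14: wins, pays 6, utility 14 - 6 = 8.
Bid 4: wins, pays 4, utility 14 - 4 = 10.
So bidding 4 beats truth here (10 > 8).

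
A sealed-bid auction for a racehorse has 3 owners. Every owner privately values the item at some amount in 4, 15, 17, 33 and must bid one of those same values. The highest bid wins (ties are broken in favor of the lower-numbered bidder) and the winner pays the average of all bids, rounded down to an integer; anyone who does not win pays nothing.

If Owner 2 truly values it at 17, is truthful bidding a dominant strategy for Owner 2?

No

Consider the case where Owner 1 bids 4 and Owner 3 bids 4.
Truthful bid 17: wins, pays 8, utility 17 - 8 = 9.
Bid 15 instead: wins, pays 7, utility 17 - 7 = 10.
Since 10 > 9, bidding 15 is strictly better here, so truthful bidding is not dominant.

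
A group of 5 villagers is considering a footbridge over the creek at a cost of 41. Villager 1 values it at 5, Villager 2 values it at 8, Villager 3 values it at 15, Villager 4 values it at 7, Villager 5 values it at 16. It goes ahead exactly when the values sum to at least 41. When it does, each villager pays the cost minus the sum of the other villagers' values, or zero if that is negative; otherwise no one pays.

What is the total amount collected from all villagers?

Total value 51 ≥ cost 41, so it is built.
Villager 1: others sum to 46; max(0, 41 - 46) = 0.
Villager 2: others sum to 43; max(0, 41 - 43) = 0.
Villager 3: others sum to 36; max(0, 41 - 36) = 5.
Villager 4: others sum to 44; max(0, 41 - 44) = 0.
Villager 5: others sum to 35; max(0, 41 - 35) = 6.
Total collected = 0 + 0 + 5 + 0 + 6 = 11.

11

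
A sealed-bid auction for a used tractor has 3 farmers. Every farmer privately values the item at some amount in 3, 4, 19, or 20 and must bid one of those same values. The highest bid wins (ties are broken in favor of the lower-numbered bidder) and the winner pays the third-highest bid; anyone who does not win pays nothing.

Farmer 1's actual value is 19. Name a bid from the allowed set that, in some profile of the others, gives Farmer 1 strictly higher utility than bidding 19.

Suppose Farmer 2 bids 3 and Farmer 3 bids 20.
Bid 19: loses, pays 0, utility 0.
Bid 20: wins, pays 3, utility 19 - 3 = 16.
So bidding 20 beats truth here (16 > 0).

20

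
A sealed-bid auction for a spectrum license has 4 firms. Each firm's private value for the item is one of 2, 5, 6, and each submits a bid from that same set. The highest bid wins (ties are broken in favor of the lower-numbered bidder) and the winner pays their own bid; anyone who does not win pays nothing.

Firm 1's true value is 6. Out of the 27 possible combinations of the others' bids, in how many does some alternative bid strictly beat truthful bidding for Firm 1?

Others bid (2, 2, 2): truth gives 0; bid 2 gives 4 > 0. Violating.
Others bid (2, 2, 5): truth gives 0; bid 5 gives 1 > 0. Violating.
Others bid (2, 5, 2): truth gives 0; bid 5 gives 1 > 0. Violating.
Others bid (2, 5, 5): truth gives 0; bid 5 gives 1 > 0. Violating.
Others bid (2, 2, 6): truth gives 0; no alternative beats it.
Others bid (2, 5, 6): truth gives 0; no alternative beats it.
(Checking all 27 profiles: 8 have a profitable deviation, 19 do not.)

8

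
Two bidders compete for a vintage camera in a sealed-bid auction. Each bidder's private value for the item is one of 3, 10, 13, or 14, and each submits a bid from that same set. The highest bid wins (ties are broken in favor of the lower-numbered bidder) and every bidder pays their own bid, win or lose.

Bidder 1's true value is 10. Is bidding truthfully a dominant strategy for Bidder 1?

Consider the case where Bidder 2 bids 3.
Truthful bid 10: wins, pays 10, utility 10 - 10 = 0.
Bid 3 instead: wins, pays 3, utility 10 - 3 = 7.
Since 7 > 0, bidding 3 is strictly better here, so truthful bidding is not dominant.

No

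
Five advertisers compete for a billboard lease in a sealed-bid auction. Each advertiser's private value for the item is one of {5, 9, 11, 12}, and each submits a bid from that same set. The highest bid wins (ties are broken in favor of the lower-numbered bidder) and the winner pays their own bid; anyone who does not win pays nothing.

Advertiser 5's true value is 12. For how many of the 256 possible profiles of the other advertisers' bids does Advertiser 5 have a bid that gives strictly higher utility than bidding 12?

16

Others bid (5, 5, 5, 5): truth gives 0; bid 9 gives 3 > 0. Violating.
Others bid (5, 5, 5, 9): truth gives 0; bid 11 gives 1 > 0. Violating.
Others bid (5, 5, 9, 5): truth gives 0; bid 11 gives 1 > 0. Violating.
Others bid (5, 5, 9, 9): truth gives 0; bid 11 gives 1 > 0. Violating.
Others bid (5, 5, 5, 11): truth gives 0; no alternative beats it.
Others bid (5, 5, 5, 12): truth gives 0; no alternative beats it.
(Checking all 256 profiles: 16 have a profitable deviation, 240 do not.)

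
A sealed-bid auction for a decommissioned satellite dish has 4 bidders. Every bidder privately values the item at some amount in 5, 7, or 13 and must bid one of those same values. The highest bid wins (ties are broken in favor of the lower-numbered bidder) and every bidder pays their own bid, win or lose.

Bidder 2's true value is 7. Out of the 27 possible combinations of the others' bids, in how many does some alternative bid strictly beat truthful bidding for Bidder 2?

23

Others bid (5, 5, 13): truth gives -7; bid 5 gives -5 > -7. Violating.
Others bid (5, 7, 13): truth gives -7; bid 5 gives -5 > -7. Violating.
Others bid (5, 13, 5): truth gives -7; bid 5 gives -5 > -7. Violating.
Others bid (5, 13, 7): truth gives -7; bid 5 gives -5 > -7. Violating.
Others bid (5, 5, 5): truth gives 0; no alternative beats it.
Others bid (5, 5, 7): truth gives 0; no alternative beats it.
(Checking all 27 profiles: 23 have a profitable deviation, 4 do not.)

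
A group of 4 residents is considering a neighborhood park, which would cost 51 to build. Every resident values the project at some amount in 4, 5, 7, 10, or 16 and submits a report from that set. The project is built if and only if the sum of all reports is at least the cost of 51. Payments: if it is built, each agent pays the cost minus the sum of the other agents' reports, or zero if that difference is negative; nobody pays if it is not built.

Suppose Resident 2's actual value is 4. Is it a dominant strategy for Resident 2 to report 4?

Yes

Check each profile of the others' reports and compare truth against every alternative report.
Others report (16, 16, 16): truth gives 1, best alternative gives 1.
Others report (4, 4, 4): truth gives 0, best alternative gives 0.
Others report (4, 4, 5): truth gives 0, best alternative gives 0.
Others report (4, 4, 7): truth gives 0, best alternative gives 0.
Others report (4, 4, 10): truth gives 0, best alternative gives 0.
Others report (4, 4, 16): truth gives 0, best alternative gives 0.
(Remaining 119 profiles checked similarly; truth is weakly best in each.)
In every case the truthful report is at least as good as any alternative, so it is a dominant strategy.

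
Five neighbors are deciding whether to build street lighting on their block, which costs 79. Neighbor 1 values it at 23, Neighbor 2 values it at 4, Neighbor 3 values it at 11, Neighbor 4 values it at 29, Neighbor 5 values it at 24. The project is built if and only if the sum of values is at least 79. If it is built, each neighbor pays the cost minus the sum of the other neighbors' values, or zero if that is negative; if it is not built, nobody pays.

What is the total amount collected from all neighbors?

40

Total value 91 ≥ cost 79, so it is built.
Neighbor 1: others sum to 68; max(0, 79 - 68) = 11.
Neighbor 2: others sum to 87; max(0, 79 - 87) = 0.
Neighbor 3: others sum to 80; max(0, 79 - 80) = 0.
Neighbor 4: others sum to 62; max(0, 79 - 62) = 17.
Neighbor 5: others sum to 67; max(0, 79 - 67) = 12.
Total collected = 11 + 0 + 0 + 17 + 12 = 40.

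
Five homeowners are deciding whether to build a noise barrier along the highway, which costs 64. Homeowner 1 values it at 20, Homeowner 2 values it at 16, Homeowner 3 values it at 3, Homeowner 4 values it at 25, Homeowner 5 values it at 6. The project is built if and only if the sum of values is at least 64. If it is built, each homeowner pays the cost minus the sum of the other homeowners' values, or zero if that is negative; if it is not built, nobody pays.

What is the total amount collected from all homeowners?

Total value 70 ≥ cost 64, so it is built.
Homeowner 1: others sum to 50; max(0, 64 - 50) = 14.
Homeowner 2: others sum to 54; max(0, 64 - 54) = 10.
Homeowner 3: others sum to 67; max(0, 64 - 67) = 0.
Homeowner 4: others sum to 45; max(0, 64 - 45) = 19.
Homeowner 5: others sum to 64; max(0, 64 - 64) = 0.
Total collected = 14 + 10 + 0 + 19 + 0 = 43.

43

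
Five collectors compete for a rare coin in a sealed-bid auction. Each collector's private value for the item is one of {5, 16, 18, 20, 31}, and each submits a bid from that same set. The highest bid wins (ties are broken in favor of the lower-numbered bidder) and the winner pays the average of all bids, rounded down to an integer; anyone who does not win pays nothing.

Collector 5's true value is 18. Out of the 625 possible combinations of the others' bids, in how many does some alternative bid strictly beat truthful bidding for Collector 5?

106

Others bid (5, 5, 5, 18): truth gives 0; bid 20 gives 8 > 0. Violating.
Others bid (5, 5, 5, 20): truth gives 0; bid 31 gives 5 > 0. Violating.
Others bid (5, 5, 16, 18): truth gives 0; bid 20 gives 6 > 0. Violating.
Others bid (5, 5, 16, 20): truth gives 0; bid 31 gives 3 > 0. Violating.
Others bid (5, 5, 5, 5): truth gives 11; no alternative beats it.
Others bid (5, 5, 5, 16): truth gives 9; no alternative beats it.
(Checking all 625 profiles: 106 have a profitable deviation, 519 do not.)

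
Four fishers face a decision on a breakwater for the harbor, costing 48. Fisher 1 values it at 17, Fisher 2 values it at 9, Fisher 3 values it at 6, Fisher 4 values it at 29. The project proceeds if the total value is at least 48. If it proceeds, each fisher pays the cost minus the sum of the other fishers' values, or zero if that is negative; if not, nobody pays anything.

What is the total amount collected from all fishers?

Total value 61 ≥ cost 48, so it is built.
Fisher 1: others sum to 44; max(0, 48 - 44) = 4.
Fisher 2: others sum to 52; max(0, 48 - 52) = 0.
Fisher 3: others sum to 55; max(0, 48 - 55) = 0.
Fisher 4: others sum to 32; max(0, 48 - 32) = 16.
Total collected = 4 + 0 + 0 + 16 = 20.

20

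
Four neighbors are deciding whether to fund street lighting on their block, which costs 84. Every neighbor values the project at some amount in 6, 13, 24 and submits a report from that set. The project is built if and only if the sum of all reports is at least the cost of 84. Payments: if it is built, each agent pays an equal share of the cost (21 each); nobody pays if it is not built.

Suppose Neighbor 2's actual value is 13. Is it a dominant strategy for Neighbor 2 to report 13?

No

Consider the case where Neighbor 1 reports 24, Neighbor 3 reports 24 and Neighbor 4 reports 24.
Truthful report 13: project built, pays 21, utility 13 - 21 = -8.
Report 6 instead: project not built, utility 0.
Since 0 > -8, reporting 6 is strictly better here, so truthful reporting is not dominant.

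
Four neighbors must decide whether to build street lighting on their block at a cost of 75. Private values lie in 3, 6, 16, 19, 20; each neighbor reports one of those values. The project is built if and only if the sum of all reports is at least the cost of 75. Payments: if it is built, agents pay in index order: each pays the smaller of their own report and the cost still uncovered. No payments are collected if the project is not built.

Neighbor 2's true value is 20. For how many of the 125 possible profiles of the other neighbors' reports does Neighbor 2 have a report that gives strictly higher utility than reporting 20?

Others report (16, 20, 20): truth gives 0; report 19 gives 1 > 0. Violating.
Others report (19, 19, 19): truth gives 0; report 19 gives 1 > 0. Violating.
Others report (19, 19, 20): truth gives 0; report 19 gives 1 > 0. Violating.
Others report (19, 20, 19): truth gives 0; report 19 gives 1 > 0. Violating.
Others report (3, 3, 3): truth gives 0; no alternative beats it.
Others report (3, 3, 6): truth gives 0; no alternative beats it.
(Checking all 125 profiles: 11 have a profitable deviation, 114 do not.)

11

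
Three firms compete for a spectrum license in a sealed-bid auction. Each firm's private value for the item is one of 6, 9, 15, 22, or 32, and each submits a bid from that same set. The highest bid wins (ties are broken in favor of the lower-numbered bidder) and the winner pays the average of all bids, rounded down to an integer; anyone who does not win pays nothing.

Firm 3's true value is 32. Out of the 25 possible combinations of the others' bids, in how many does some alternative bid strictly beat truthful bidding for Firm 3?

9

Others bid (6, 6): truth gives 18; bid 9 gives 25 > 18. Violating.
Others bid (6, 9): truth gives 17; bid 15 gives 22 > 17. Violating.
Others bid (6, 15): truth gives 15; bid 22 gives 18 > 15. Violating.
Others bid (9, 6): truth gives 17; bid 15 gives 22 > 17. Violating.
Others bid (6, 22): truth gives 12; no alternative beats it.
Others bid (6, 32): truth gives 0; no alternative beats it.
(Checking all 25 profiles: 9 have a profitable deviation, 16 do not.)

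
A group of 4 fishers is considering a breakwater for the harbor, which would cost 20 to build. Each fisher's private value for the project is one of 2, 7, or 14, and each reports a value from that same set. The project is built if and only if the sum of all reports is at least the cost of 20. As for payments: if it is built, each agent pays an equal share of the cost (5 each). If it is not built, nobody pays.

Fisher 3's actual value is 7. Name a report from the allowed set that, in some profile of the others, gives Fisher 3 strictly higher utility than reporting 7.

Suppose Fisher 1 reports 2, Fisher 2 reports 2 and Fisher 4 reports 2.
Report 7: project not built, utility 0.
Report 14: project built, pays 5, utility 7 - 5 = 2.
So reporting 14 beats truth here (2 > 0).

14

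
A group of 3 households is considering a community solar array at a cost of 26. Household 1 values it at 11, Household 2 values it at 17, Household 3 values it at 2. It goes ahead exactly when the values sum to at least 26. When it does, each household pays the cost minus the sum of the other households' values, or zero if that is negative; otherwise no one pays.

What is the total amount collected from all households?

20

Total value 30 ≥ cost 26, so it is built.
Household 1: others sum to 19; max(0, 26 - 19) = 7.
Household 2: others sum to 13; max(0, 26 - 13) = 13.
Household 3: others sum to 28; max(0, 26 - 28) = 0.
Total collected = 7 + 13 + 0 = 20.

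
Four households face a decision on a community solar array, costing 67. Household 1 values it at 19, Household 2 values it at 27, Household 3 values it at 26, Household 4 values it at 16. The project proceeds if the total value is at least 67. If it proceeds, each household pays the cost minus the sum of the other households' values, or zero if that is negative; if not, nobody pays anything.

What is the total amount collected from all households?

11

Total value 88 ≥ cost 67, so it is built.
Household 1: others sum to 69; max(0, 67 - 69) = 0.
Household 2: others sum to 61; max(0, 67 - 61) = 6.
Household 3: others sum to 62; max(0, 67 - 62) = 5.
Household 4: others sum to 72; max(0, 67 - 72) = 0.
Total collected = 0 + 6 + 5 + 0 = 11.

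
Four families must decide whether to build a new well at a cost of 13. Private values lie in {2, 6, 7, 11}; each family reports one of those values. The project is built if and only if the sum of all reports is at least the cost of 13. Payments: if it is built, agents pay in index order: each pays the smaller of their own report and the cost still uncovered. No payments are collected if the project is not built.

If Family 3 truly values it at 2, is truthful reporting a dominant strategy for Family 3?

Check each profile of the others' reports and compare truth against every alternative report.
Others report (2, 2, 6): truth gives 0, best alternative gives -4.
Others report (2, 2, 7): truth gives 0, best alternative gives -4.
Others report (2, 2, 11): truth gives 0, best alternative gives -4.
Others report (2, 6, 2): truth gives 0, best alternative gives -3.
Others report (2, 6, 6): truth gives 0, best alternative gives -3.
Others report (2, 6, 7): truth gives 0, best alternative gives -3.
(Remaining 58 profiles checked similarly; truth is weakly best in each.)
In every case the truthful report is at least as good as any alternative, so it is a dominant strategy.

Yes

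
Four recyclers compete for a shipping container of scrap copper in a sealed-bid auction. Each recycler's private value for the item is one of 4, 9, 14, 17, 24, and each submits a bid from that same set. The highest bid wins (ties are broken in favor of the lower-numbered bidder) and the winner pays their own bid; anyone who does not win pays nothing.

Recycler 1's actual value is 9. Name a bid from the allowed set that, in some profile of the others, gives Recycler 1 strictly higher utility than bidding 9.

Suppose Recycler 2 bids 4, Recycler 3 bids 4 and Recycler 4 bids 4.
Bid 9: wins, pays 9, utility 9 - 9 = 0.
Bid 4: wins, pays 4, utility 9 - 4 = 5.
So bidding 4 beats truth here (5 > 0).

4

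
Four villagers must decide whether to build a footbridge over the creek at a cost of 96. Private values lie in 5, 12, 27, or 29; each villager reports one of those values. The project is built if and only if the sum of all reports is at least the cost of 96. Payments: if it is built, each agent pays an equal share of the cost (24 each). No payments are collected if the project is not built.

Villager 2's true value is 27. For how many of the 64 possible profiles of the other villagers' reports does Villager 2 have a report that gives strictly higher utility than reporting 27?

6

Others report (12, 27, 29): truth gives 0; report 29 gives 3 > 0. Violating.
Others report (12, 29, 27): truth gives 0; report 29 gives 3 > 0. Violating.
Others report (27, 12, 29): truth gives 0; report 29 gives 3 > 0. Violating.
Others report (27, 29, 12): truth gives 0; report 29 gives 3 > 0. Violating.
Others report (5, 5, 5): truth gives 0; no alternative beats it.
Others report (5, 5, 12): truth gives 0; no alternative beats it.
(Checking all 64 profiles: 6 have a profitable deviation, 58 do not.)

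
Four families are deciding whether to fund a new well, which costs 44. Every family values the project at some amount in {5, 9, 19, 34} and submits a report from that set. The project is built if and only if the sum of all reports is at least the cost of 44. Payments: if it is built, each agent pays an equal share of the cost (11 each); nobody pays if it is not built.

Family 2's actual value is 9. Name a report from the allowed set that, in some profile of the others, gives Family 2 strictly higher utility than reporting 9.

5

Suppose Family 1 reports 9, Family 3 reports 9 and Family 4 reports 19.
Report 9: project built, pays 11, utility 9 - 11 = -2.
Report 5: project not built, utility 0.
So reporting 5 beats truth here (0 > -2).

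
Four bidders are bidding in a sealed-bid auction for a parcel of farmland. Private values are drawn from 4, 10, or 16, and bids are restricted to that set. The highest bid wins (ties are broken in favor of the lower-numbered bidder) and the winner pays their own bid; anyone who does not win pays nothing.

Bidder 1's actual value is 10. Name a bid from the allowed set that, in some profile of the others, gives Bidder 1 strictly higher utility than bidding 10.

Suppose Bidder 2 bids 4, Bidder 3 bids 4 and Bidder 4 bids 4.
Bid 10: wins, pays 10, utility 10 - 10 = 0.
Bid 4: wins, pays 4, utility 10 - 4 = 6.
So bidding 4 beats truth here (6 > 0).

4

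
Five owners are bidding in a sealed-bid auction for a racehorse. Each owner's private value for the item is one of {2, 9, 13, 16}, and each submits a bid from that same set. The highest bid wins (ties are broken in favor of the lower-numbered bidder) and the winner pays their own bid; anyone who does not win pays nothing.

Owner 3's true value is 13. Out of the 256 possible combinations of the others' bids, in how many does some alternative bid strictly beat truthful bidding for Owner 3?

4

Others bid (2, 2, 2, 2): truth gives 0; bid 9 gives 4 > 0. Violating.
Others bid (2, 2, 2, 9): truth gives 0; bid 9 gives 4 > 0. Violating.
Others bid (2, 2, 9, 2): truth gives 0; bid 9 gives 4 > 0. Violating.
Others bid (2, 2, 9, 9): truth gives 0; bid 9 gives 4 > 0. Violating.
Others bid (2, 2, 2, 13): truth gives 0; no alternative beats it.
Others bid (2, 2, 2, 16): truth gives 0; no alternative beats it.
(Checking all 256 profiles: 4 have a profitable deviation, 252 do not.)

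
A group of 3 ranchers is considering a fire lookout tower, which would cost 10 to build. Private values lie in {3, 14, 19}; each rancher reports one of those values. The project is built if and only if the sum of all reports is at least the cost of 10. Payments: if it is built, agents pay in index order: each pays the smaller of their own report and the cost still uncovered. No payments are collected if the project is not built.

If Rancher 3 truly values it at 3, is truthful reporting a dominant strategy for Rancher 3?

Yes

Check each profile of the others' reports and compare truth against every alternative report.
Others report (3, 3): truth gives 0, best alternative gives -1.
Others report (3, 14): truth gives 3, best alternative gives 3.
Others report (3, 19): truth gives 3, best alternative gives 3.
Others report (14, 3): truth gives 3, best alternative gives 3.
Others report (14, 14): truth gives 3, best alternative gives 3.
Others report (14, 19): truth gives 3, best alternative gives 3.
(Remaining 3 profiles checked similarly; truth is weakly best in each.)
In every case the truthful report is at least as good as any alternative, so it is a dominant strategy.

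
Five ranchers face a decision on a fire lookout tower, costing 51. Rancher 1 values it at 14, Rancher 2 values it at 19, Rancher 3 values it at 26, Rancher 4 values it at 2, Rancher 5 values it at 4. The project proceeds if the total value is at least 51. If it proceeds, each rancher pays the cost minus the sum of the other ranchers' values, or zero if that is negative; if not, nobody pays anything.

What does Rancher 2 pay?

Total value 65 ≥ cost 51, so the project is built.
The other ranchers' values sum to 46.
Cost minus that sum is 51 - 46 = 5.

5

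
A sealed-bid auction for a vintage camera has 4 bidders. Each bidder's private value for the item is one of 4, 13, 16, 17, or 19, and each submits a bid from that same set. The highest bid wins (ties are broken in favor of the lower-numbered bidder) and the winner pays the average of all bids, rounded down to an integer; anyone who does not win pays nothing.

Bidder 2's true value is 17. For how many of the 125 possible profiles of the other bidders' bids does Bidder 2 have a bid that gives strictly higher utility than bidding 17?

Others bid (4, 4, 4): truth gives 10; bid 13 gives 11 > 10. Violating.
Others bid (4, 4, 13): truth gives 8; bid 13 gives 9 > 8. Violating.
Others bid (4, 4, 19): truth gives 0; bid 19 gives 6 > 0. Violating.
Others bid (4, 13, 4): truth gives 8; bid 13 gives 9 > 8. Violating.
Others bid (4, 4, 16): truth gives 7; no alternative beats it.
Others bid (4, 4, 17): truth gives 7; no alternative beats it.
(Checking all 125 profiles: 38 have a profitable deviation, 87 do not.)

38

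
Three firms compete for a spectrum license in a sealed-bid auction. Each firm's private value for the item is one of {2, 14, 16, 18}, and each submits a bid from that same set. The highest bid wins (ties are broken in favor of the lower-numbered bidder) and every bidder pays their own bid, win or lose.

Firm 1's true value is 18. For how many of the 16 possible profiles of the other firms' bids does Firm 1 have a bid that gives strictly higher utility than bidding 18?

9

Others bid (2, 2): truth gives 0; bid 2 gives 16 > 0. Violating.
Others bid (2, 14): truth gives 0; bid 14 gives 4 > 0. Violating.
Others bid (2, 16): truth gives 0; bid 16 gives 2 > 0. Violating.
Others bid (14, 2): truth gives 0; bid 14 gives 4 > 0. Violating.
Others bid (2, 18): truth gives 0; no alternative beats it.
Others bid (14, 18): truth gives 0; no alternative beats it.
(Checking all 16 profiles: 9 have a profitable deviation, 7 do not.)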